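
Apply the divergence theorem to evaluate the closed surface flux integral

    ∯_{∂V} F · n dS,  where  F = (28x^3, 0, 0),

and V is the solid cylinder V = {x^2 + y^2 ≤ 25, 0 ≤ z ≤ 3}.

By the divergence theorem,

    ∯_{∂V} F · n dS = ∭_V (∇ · F) dV.

Compute the divergence:
    ∇ · F = ∂F_x/∂x + ∂F_y/∂y + ∂F_z/∂z = 84x^2 + 0 + 0 = 84x^2.

In cylindrical coordinates, x = r cos(θ), y = r sin(θ), z = z, dV = r dr dθ dz, with 0 ≤ r ≤ 5, 0 ≤ θ ≤ 2π, 0 ≤ z ≤ 3.

The integrand, after substitution and multiplying by the volume element, becomes (84r^2cos(θ)^2) · r, so

    ∭_V (∇·F) dV = ∫_0^{2π} ∫_0^{5} ∫_0^{3} (84r^2cos(θ)^2) · r dz dr dθ.

Inner (z from 0 to 3): 252r^3cos(θ)^2.
Middle (r from 0 to 5): 39375cos(θ)^2.
Outer (θ from 0 to 2π): 39375π.

Therefore ∯_{∂V} F · n dS = 39375π.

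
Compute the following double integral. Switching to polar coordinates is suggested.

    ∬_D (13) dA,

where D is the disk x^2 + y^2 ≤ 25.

The region D is 0 ≤ r ≤ 5, 0 ≤ θ ≤ 2π in polar coordinates, where x = r cos(θ), y = r sin(θ), and dA = r dr dθ.

Under the substitution, the integrand becomes 13, so

    ∬_D (13) dA = ∫_{0}^{2π} ∫_{0}^{5} (13) · r dr dθ.

Inner integral (in r): ∫_{0}^{5} (13) · r dr = 325/2.

Outer integral (in θ): ∫_{0}^{2π} (325/2) dθ = 325π.

Therefore ∬_D (13) dA = 325π.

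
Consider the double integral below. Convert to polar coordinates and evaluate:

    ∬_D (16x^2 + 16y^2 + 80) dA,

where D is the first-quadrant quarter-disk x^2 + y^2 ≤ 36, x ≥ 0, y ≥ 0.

The region D is 0 ≤ r ≤ 6, 0 ≤ θ ≤ π/2 in polar coordinates, where x = r cos(θ), y = r sin(θ), and dA = r dr dθ.

Under the substitution, the integrand becomes 16r^2 + 80, so

    ∬_D (16x^2 + 16y^2 + 80) dA = ∫_{0}^{π/2} ∫_{0}^{6} (16r^2 + 80) · r dr dθ.

Inner integral (in r): ∫_{0}^{6} (16r^2 + 80) · r dr = 6624.

Outer integral (in θ): ∫_{0}^{π/2} (6624) dθ = 3312π.

Therefore ∬_D (16x^2 + 16y^2 + 80) dA = 3312π.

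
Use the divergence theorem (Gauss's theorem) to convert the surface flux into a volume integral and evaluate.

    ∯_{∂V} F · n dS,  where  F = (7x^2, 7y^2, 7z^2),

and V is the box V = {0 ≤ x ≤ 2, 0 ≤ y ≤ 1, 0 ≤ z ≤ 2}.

By the divergence theorem,

    ∯_{∂V} F · n dS = ∭_V (∇ · F) dV.

Compute the divergence:
    ∇ · F = ∂F_x/∂x + ∂F_y/∂y + ∂F_z/∂z = 14x + 14y + 14z.

V is a rectangular box, so dV = dx dy dz with 0 ≤ x ≤ 2, 0 ≤ y ≤ 1, 0 ≤ z ≤ 2.

Integrate (14x + 14y + 14z) over V as an iterated integral:

    ∭_V (∇·F) dV = ∫_0^{2} ∫_0^{1} ∫_0^{2} (14x + 14y + 14z) dz dy dx.

Inner (z from 0 to 2): 28x + 28y + 28.
Middle (y from 0 to 1): 28x + 42.
Outer (x from 0 to 2): 140.

Therefore ∯_{∂V} F · n dS = 140.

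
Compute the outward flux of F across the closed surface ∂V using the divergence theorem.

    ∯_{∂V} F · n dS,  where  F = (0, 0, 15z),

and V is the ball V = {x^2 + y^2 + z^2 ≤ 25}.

By the divergence theorem,

    ∯_{∂V} F · n dS = ∭_V (∇ · F) dV.

Compute the divergence:
    ∇ · F = ∂F_x/∂x + ∂F_y/∂y + ∂F_z/∂z = 0 + 0 + 15 = 15.

In spherical coordinates, x = ρ sin(φ) cos(θ), y = ρ sin(φ) sin(θ), z = ρ cos(φ), dV = ρ^2 sin(φ) dρ dφ dθ, with 0 ≤ ρ ≤ 5, 0 ≤ φ ≤ π, 0 ≤ θ ≤ 2π.

The integrand, after substitution and multiplying by the volume element, becomes (15) · ρ^2 sin(φ), so

    ∭_V (∇·F) dV = ∫_0^{2π} ∫_0^{π} ∫_0^{5} (15) · ρ^2 sin(φ) dρ dφ dθ.

Inner (ρ from 0 to 5): 625sin(φ).
Middle (φ from 0 to π): 1250.
Outer (θ from 0 to 2π): 2500π.

Therefore ∯_{∂V} F · n dS = 2500π.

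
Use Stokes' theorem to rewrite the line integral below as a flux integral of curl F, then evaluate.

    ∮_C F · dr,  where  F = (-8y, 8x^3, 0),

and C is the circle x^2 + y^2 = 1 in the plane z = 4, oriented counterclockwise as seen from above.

Let S be the flat disk x^2 + y^2 ≤ 1 in the plane z = 4, with upward unit normal n̂ = ẑ. By Stokes' theorem,

    ∮_C F · dr = ∬_S (∇ × F) · n̂ dS = ∬_D (curl F)_z dA,

where D is the disk x^2 + y^2 ≤ 1.

Compute the curl of F = (-8y, 8x^3, 0):
    (∇ × F)_x = ∂F_z/∂y - ∂F_y/∂z = 0,
    (∇ × F)_y = ∂F_x/∂z - ∂F_z/∂x = 0,
    (∇ × F)_z = ∂F_y/∂x - ∂F_x/∂y = 24x^2 + 8.

On z = 4, (curl F)_z = 24x^2 + 8.

Convert to polar (x = r cos θ, y = r sin θ, dA = r dr dθ); the integrand becomes 24r^2cos(θ)^2 + 8, so

    ∬_D (curl F)_z dA = ∫_0^{2π} ∫_0^{1} (24r^2cos(θ)^2 + 8) · r dr dθ.

Inner (r from 0 to 1): 6cos(θ)^2 + 4.
Outer (θ from 0 to 2π): 14π.

Therefore ∮_C F · dr = 14π.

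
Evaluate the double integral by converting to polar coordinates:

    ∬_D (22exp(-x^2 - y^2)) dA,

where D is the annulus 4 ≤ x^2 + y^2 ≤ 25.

The region D is 2 ≤ r ≤ 5, 0 ≤ θ ≤ 2π in polar coordinates, where x = r cos(θ), y = r sin(θ), and dA = r dr dθ.

Under the substitution, the integrand becomes 22exp(-r^2), so

    ∬_D (22exp(-x^2 - y^2)) dA = ∫_{0}^{2π} ∫_{2}^{5} (22exp(-r^2)) · r dr dθ.

Inner integral (in r): ∫_{2}^{5} (22exp(-r^2)) · r dr = -(11 - 11exp(21))exp(-25).

Outer integral (in θ): ∫_{0}^{2π} (-(11 - 11exp(21))exp(-25)) dθ = -22π (1 - exp(21))exp(-25).

Therefore ∬_D (22exp(-x^2 - y^2)) dA = -22π (1 - exp(21))exp(-25).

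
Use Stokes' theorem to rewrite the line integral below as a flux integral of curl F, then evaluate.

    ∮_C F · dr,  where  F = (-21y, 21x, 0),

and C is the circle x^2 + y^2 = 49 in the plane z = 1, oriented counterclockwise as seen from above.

Let S be the flat disk x^2 + y^2 ≤ 49 in the plane z = 1, with upward unit normal n̂ = ẑ. By Stokes' theorem,

    ∮_C F · dr = ∬_S (∇ × F) · n̂ dS = ∬_D (curl F)_z dA,

where D is the disk x^2 + y^2 ≤ 49.

Compute the curl of F = (-21y, 21x, 0):
    (∇ × F)_x = ∂F_z/∂y - ∂F_y/∂z = 0,
    (∇ × F)_y = ∂F_x/∂z - ∂F_z/∂x = 0,
    (∇ × F)_z = ∂F_y/∂x - ∂F_x/∂y = 42.

On z = 1, (curl F)_z = 42.

Convert to polar (x = r cos θ, y = r sin θ, dA = r dr dθ); the integrand becomes 42, so

    ∬_D (curl F)_z dA = ∫_0^{2π} ∫_0^{7} (42) · r dr dθ.

Inner (r from 0 to 7): 1029.
Outer (θ from 0 to 2π): 2058π.

Therefore ∮_C F · dr = 2058π.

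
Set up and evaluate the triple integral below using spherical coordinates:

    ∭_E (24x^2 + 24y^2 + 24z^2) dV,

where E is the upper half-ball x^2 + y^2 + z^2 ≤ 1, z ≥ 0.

In spherical coordinates, x = ρ sin(φ) cos(θ), y = ρ sin(φ) sin(θ), z = ρ cos(φ), and dV = ρ^2 sin(φ) dρ dφ dθ.

The integrand becomes 24ρ^2, so

    ∭_E (24x^2 + 24y^2 + 24z^2) dV = ∫_{0}^{2π} ∫_{0}^{π/2} ∫_{0}^{1} (24ρ^2) · ρ^2 sin(φ) dρ dφ dθ.

Inner (ρ): 24sin(φ)/5.
Middle (φ): 24/5.
Outer (θ): 48π/5.

Therefore the triple integral equals 48π/5.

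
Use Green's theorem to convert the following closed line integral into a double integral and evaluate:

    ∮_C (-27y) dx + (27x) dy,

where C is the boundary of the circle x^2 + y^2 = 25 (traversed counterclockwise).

Green's theorem converts the closed line integral into a double integral over the enclosed region D:

    ∮_C P dx + Q dy = ∬_D (∂Q/∂x - ∂P/∂y) dA.

Here P = -27y, Q = 27x, so

    ∂Q/∂x = 27,    ∂P/∂y = -27,
    ∂Q/∂x - ∂P/∂y = 54.

D is the region x^2 + y^2 ≤ 25. Evaluating the double integral:

In polar coordinates (x = r cos θ, y = r sin θ, dA = r dr dθ) the integrand becomes 54, so

    ∬_D (54) dA = ∫_0^{2π} ∫_0^{5} (54) · r dr dθ.

Inner (r from 0 to 5): 675.
Outer (θ from 0 to 2π): 1350π.

Therefore ∮_C P dx + Q dy = 1350π.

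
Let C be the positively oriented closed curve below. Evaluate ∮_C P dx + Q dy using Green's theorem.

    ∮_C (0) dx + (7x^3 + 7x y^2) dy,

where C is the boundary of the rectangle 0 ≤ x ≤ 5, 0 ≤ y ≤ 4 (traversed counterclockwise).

Green's theorem converts the closed line integral into a double integral over the enclosed region D:

    ∮_C P dx + Q dy = ∬_D (∂Q/∂x - ∂P/∂y) dA.

Here P = 0, Q = 7x^3 + 7x y^2, so

    ∂Q/∂x = 21x^2 + 7y^2,    ∂P/∂y = 0,
    ∂Q/∂x - ∂P/∂y = 21x^2 + 7y^2.

D is the region 0 ≤ x ≤ 5, 0 ≤ y ≤ 4. Evaluating the double integral:

    ∬_D (21x^2 + 7y^2) dA = ∫_0^{5} ∫_0^{4} (21x^2 + 7y^2) dy dx.

Inner (y from 0 to 4): 84x^2 + 448/3.
Outer (x from 0 to 5): 12740/3.

Therefore ∮_C P dx + Q dy = 12740/3.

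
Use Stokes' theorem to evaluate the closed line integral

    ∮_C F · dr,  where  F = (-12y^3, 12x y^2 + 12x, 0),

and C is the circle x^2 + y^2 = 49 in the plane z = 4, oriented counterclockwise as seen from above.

Let S be the flat disk x^2 + y^2 ≤ 49 in the plane z = 4, with upward unit normal n̂ = ẑ. By Stokes' theorem,

    ∮_C F · dr = ∬_S (∇ × F) · n̂ dS = ∬_D (curl F)_z dA,

where D is the disk x^2 + y^2 ≤ 49.

Compute the curl of F = (-12y^3, 12x y^2 + 12x, 0):
    (∇ × F)_x = ∂F_z/∂y - ∂F_y/∂z = 0,
    (∇ × F)_y = ∂F_x/∂z - ∂F_z/∂x = 0,
    (∇ × F)_z = ∂F_y/∂x - ∂F_x/∂y = 48y^2 + 12.

On z = 4, (curl F)_z = 48y^2 + 12.

Convert to polar (x = r cos θ, y = r sin θ, dA = r dr dθ); the integrand becomes 48r^2sin(θ)^2 + 12, so

    ∬_D (curl F)_z dA = ∫_0^{2π} ∫_0^{7} (48r^2sin(θ)^2 + 12) · r dr dθ.

Inner (r from 0 to 7): 28812sin(θ)^2 + 294.
Outer (θ from 0 to 2π): 29400π.

Therefore ∮_C F · dr = 29400π.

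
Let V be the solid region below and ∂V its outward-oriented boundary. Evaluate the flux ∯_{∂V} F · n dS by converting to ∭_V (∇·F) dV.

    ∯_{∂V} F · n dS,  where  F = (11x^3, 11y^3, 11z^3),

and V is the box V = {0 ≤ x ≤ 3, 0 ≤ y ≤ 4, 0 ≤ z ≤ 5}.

By the divergence theorem,

    ∯_{∂V} F · n dS = ∭_V (∇ · F) dV.

Compute the divergence:
    ∇ · F = ∂F_x/∂x + ∂F_y/∂y + ∂F_z/∂z = 33x^2 + 33y^2 + 33z^2.

V is a rectangular box, so dV = dx dy dz with 0 ≤ x ≤ 3, 0 ≤ y ≤ 4, 0 ≤ z ≤ 5.

Integrate (33x^2 + 33y^2 + 33z^2) over V as an iterated integral:

    ∭_V (∇·F) dV = ∫_0^{3} ∫_0^{4} ∫_0^{5} (33x^2 + 33y^2 + 33z^2) dz dy dx.

Inner (z from 0 to 5): 165x^2 + 165y^2 + 1375.
Middle (y from 0 to 4): 660x^2 + 9020.
Outer (x from 0 to 3): 33000.

Therefore ∯_{∂V} F · n dS = 33000.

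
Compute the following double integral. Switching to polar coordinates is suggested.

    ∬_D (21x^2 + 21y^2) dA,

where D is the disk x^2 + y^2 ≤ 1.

The region D is 0 ≤ r ≤ 1, 0 ≤ θ ≤ 2π in polar coordinates, where x = r cos(θ), y = r sin(θ), and dA = r dr dθ.

Under the substitution, the integrand becomes 21r^2, so

    ∬_D (21x^2 + 21y^2) dA = ∫_{0}^{2π} ∫_{0}^{1} (21r^2) · r dr dθ.

Inner integral (in r): ∫_{0}^{1} (21r^2) · r dr = 21/4.

Outer integral (in θ): ∫_{0}^{2π} (21/4) dθ = 21π/2.

Therefore ∬_D (21x^2 + 21y^2) dA = 21π/2.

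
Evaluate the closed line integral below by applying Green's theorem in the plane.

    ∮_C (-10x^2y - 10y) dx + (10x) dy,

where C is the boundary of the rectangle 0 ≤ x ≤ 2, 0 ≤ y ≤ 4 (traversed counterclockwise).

Green's theorem converts the closed line integral into a double integral over the enclosed region D:

    ∮_C P dx + Q dy = ∬_D (∂Q/∂x - ∂P/∂y) dA.

Here P = -10x^2y - 10y, Q = 10x, so

    ∂Q/∂x = 10,    ∂P/∂y = -10x^2 - 10,
    ∂Q/∂x - ∂P/∂y = 10x^2 + 20.

D is the region 0 ≤ x ≤ 2, 0 ≤ y ≤ 4. Evaluating the double integral:

    ∬_D (10x^2 + 20) dA = ∫_0^{2} ∫_0^{4} (10x^2 + 20) dy dx.

Inner (y from 0 to 4): 40x^2 + 80.
Outer (x from 0 to 2): 800/3.

Therefore ∮_C P dx + Q dy = 800/3.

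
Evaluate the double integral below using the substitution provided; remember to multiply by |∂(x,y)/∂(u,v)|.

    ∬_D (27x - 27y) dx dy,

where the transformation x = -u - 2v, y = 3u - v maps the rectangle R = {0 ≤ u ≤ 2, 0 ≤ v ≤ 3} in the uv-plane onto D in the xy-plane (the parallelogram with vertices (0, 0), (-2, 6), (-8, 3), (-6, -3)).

Compute the Jacobian determinant of (x, y) with respect to (u, v):

    ∂(x,y)/∂(u,v) = | -1  -2 | = (-1)(-1) - (-2)(3) = 7.
                   | 3  -1 |

Its absolute value is |J| = 7 (the area scaling factor).

Substituting x = -u - 2v, y = 3u - v into the integrand,

    27x - 27y → -108u - 27v,

so the integral becomes

    ∬_R (-108u - 27v) · |J| du dv = ∫_0^2 ∫_0^3 (-756u - 189v) dv du.

Inner (v): -2268u - 1701/2.
Outer (u): -6237.

Therefore ∬_D (27x - 27y) dx dy = -6237.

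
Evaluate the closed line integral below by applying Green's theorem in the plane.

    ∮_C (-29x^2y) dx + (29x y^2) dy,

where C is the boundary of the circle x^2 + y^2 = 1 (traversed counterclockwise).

Green's theorem converts the closed line integral into a double integral over the enclosed region D:

    ∮_C P dx + Q dy = ∬_D (∂Q/∂x - ∂P/∂y) dA.

Here P = -29x^2y, Q = 29x y^2, so

    ∂Q/∂x = 29y^2,    ∂P/∂y = -29x^2,
    ∂Q/∂x - ∂P/∂y = 29x^2 + 29y^2.

D is the region x^2 + y^2 ≤ 1. Evaluating the double integral:

In polar coordinates (x = r cos θ, y = r sin θ, dA = r dr dθ) the integrand becomes 29r^2, so

    ∬_D (29x^2 + 29y^2) dA = ∫_0^{2π} ∫_0^{1} (29r^2) · r dr dθ.

Inner (r from 0 to 1): 29/4.
Outer (θ from 0 to 2π): 29π/2.

Therefore ∮_C P dx + Q dy = 29π/2.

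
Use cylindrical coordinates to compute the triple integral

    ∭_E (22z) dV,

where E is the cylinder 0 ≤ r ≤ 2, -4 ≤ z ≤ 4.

In cylindrical coordinates, x = r cos(θ), y = r sin(θ), z = z, and dV = r dr dθ dz.

The integrand becomes 22z, so

    ∭_E (22z) dV = ∫_{0}^{2π} ∫_{0}^{2} ∫_{-4}^{4} (22z) · r dz dr dθ.

Inner (z): 0.
Middle (r from 0 to 2): 0.
Outer (θ): 0.

Therefore the triple integral equals 0.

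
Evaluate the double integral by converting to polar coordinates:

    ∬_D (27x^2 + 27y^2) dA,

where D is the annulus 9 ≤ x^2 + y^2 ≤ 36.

The region D is 3 ≤ r ≤ 6, 0 ≤ θ ≤ 2π in polar coordinates, where x = r cos(θ), y = r sin(θ), and dA = r dr dθ.

Under the substitution, the integrand becomes 27r^2, so

    ∬_D (27x^2 + 27y^2) dA = ∫_{0}^{2π} ∫_{3}^{6} (27r^2) · r dr dθ.

Inner integral (in r): ∫_{3}^{6} (27r^2) · r dr = 32805/4.

Outer integral (in θ): ∫_{0}^{2π} (32805/4) dθ = 32805π/2.

Therefore ∬_D (27x^2 + 27y^2) dA = 32805π/2.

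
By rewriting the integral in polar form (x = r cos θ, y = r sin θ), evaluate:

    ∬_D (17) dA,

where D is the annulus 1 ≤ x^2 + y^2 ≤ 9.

The region D is 1 ≤ r ≤ 3, 0 ≤ θ ≤ 2π in polar coordinates, where x = r cos(θ), y = r sin(θ), and dA = r dr dθ.

Under the substitution, the integrand becomes 17, so

    ∬_D (17) dA = ∫_{0}^{2π} ∫_{1}^{3} (17) · r dr dθ.

Inner integral (in r): ∫_{1}^{3} (17) · r dr = 68.

Outer integral (in θ): ∫_{0}^{2π} (68) dθ = 136π.

Therefore ∬_D (17) dA = 136π.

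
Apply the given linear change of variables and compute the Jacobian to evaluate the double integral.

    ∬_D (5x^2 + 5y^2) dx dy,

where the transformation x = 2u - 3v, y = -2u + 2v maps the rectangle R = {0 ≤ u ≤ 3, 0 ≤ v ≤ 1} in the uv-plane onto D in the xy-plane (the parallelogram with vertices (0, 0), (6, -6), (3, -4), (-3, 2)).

Compute the Jacobian determinant of (x, y) with respect to (u, v):

    ∂(x,y)/∂(u,v) = | 2  -3 | = (2)(2) - (-3)(-2) = -2.
                   | -2  2 |

Its absolute value is |J| = 2 (the area scaling factor).

Substituting x = 2u - 3v, y = -2u + 2v into the integrand,

    5x^2 + 5y^2 → 40u^2 - 100u v + 65v^2,

so the integral becomes

    ∬_R (40u^2 - 100u v + 65v^2) · |J| du dv = ∫_0^3 ∫_0^1 (80u^2 - 200u v + 130v^2) dv du.

Inner (v): 80u^2 - 100u + 130/3.
Outer (u): 400.

Therefore ∬_D (5x^2 + 5y^2) dx dy = 400.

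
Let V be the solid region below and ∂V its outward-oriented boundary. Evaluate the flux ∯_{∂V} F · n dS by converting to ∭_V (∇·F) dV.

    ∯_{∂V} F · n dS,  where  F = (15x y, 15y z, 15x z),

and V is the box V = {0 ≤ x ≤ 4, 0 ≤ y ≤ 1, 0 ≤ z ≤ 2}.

By the divergence theorem,

    ∯_{∂V} F · n dS = ∭_V (∇ · F) dV.

Compute the divergence:
    ∇ · F = ∂F_x/∂x + ∂F_y/∂y + ∂F_z/∂z = 15y + 15z + 15x = 15x + 15y + 15z.

V is a rectangular box, so dV = dx dy dz with 0 ≤ x ≤ 4, 0 ≤ y ≤ 1, 0 ≤ z ≤ 2.

Integrate (15x + 15y + 15z) over V as an iterated integral:

    ∭_V (∇·F) dV = ∫_0^{4} ∫_0^{1} ∫_0^{2} (15x + 15y + 15z) dz dy dx.

Inner (z from 0 to 2): 30x + 30y + 30.
Middle (y from 0 to 1): 30x + 45.
Outer (x from 0 to 4): 420.

Therefore ∯_{∂V} F · n dS = 420.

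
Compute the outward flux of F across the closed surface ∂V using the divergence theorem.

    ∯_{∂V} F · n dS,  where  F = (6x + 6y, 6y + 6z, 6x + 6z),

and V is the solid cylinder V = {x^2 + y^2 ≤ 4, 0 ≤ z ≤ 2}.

By the divergence theorem,

    ∯_{∂V} F · n dS = ∭_V (∇ · F) dV.

Compute the divergence:
    ∇ · F = ∂F_x/∂x + ∂F_y/∂y + ∂F_z/∂z = 6 + 6 + 6 = 18.

In cylindrical coordinates, x = r cos(θ), y = r sin(θ), z = z, dV = r dr dθ dz, with 0 ≤ r ≤ 2, 0 ≤ θ ≤ 2π, 0 ≤ z ≤ 2.

The integrand, after substitution and multiplying by the volume element, becomes (18) · r, so

    ∭_V (∇·F) dV = ∫_0^{2π} ∫_0^{2} ∫_0^{2} (18) · r dz dr dθ.

Inner (z from 0 to 2): 36r.
Middle (r from 0 to 2): 72.
Outer (θ from 0 to 2π): 144π.

Therefore ∯_{∂V} F · n dS = 144π.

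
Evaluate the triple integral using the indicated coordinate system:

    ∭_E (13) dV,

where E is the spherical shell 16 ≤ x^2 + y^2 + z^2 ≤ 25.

In spherical coordinates, x = ρ sin(φ) cos(θ), y = ρ sin(φ) sin(θ), z = ρ cos(φ), and dV = ρ^2 sin(φ) dρ dφ dθ.

The integrand becomes 13, so

    ∭_E (13) dV = ∫_{0}^{2π} ∫_{0}^{π} ∫_{4}^{5} (13) · ρ^2 sin(φ) dρ dφ dθ.

Inner (ρ): 793sin(φ)/3.
Middle (φ): 1586/3.
Outer (θ): 3172π/3.

Therefore the triple integral equals 3172π/3.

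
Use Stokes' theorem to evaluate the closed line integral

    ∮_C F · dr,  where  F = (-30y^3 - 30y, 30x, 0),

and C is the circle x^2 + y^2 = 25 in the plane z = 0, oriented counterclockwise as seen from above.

Let S be the flat disk x^2 + y^2 ≤ 25 in the plane z = 0, with upward unit normal n̂ = ẑ. By Stokes' theorem,

    ∮_C F · dr = ∬_S (∇ × F) · n̂ dS = ∬_D (curl F)_z dA,

where D is the disk x^2 + y^2 ≤ 25.

Compute the curl of F = (-30y^3 - 30y, 30x, 0):
    (∇ × F)_x = ∂F_z/∂y - ∂F_y/∂z = 0,
    (∇ × F)_y = ∂F_x/∂z - ∂F_z/∂x = 0,
    (∇ × F)_z = ∂F_y/∂x - ∂F_x/∂y = 90y^2 + 60.

On z = 0, (curl F)_z = 90y^2 + 60.

Convert to polar (x = r cos θ, y = r sin θ, dA = r dr dθ); the integrand becomes 90r^2sin(θ)^2 + 60, so

    ∬_D (curl F)_z dA = ∫_0^{2π} ∫_0^{5} (90r^2sin(θ)^2 + 60) · r dr dθ.

Inner (r from 0 to 5): 28125sin(θ)^2/2 + 750.
Outer (θ from 0 to 2π): 31125π/2.

Therefore ∮_C F · dr = 31125π/2.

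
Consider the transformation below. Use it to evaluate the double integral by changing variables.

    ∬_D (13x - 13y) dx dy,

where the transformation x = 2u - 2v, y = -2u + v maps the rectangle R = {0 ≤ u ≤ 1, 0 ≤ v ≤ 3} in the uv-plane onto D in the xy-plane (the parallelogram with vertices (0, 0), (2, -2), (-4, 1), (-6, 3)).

Compute the Jacobian determinant of (x, y) with respect to (u, v):

    ∂(x,y)/∂(u,v) = | 2  -2 | = (2)(1) - (-2)(-2) = -2.
                   | -2  1 |

Its absolute value is |J| = 2 (the area scaling factor).

Substituting x = 2u - 2v, y = -2u + v into the integrand,

    13x - 13y → 52u - 39v,

so the integral becomes

    ∬_R (52u - 39v) · |J| du dv = ∫_0^1 ∫_0^3 (104u - 78v) dv du.

Inner (v): 312u - 351.
Outer (u): -195.

Therefore ∬_D (13x - 13y) dx dy = -195.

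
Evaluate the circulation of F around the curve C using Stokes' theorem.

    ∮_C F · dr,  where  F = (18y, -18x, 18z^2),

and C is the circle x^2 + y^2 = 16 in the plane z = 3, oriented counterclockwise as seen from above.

Let S be the flat disk x^2 + y^2 ≤ 16 in the plane z = 3, with upward unit normal n̂ = ẑ. By Stokes' theorem,

    ∮_C F · dr = ∬_S (∇ × F) · n̂ dS = ∬_D (curl F)_z dA,

where D is the disk x^2 + y^2 ≤ 16.

Compute the curl of F = (18y, -18x, 18z^2):
    (∇ × F)_x = ∂F_z/∂y - ∂F_y/∂z = 0,
    (∇ × F)_y = ∂F_x/∂z - ∂F_z/∂x = 0,
    (∇ × F)_z = ∂F_y/∂x - ∂F_x/∂y = -36.

On z = 3, (curl F)_z = -36.

Convert to polar (x = r cos θ, y = r sin θ, dA = r dr dθ); the integrand becomes -36, so

    ∬_D (curl F)_z dA = ∫_0^{2π} ∫_0^{4} (-36) · r dr dθ.

Inner (r from 0 to 4): -288.
Outer (θ from 0 to 2π): -576π.

Therefore ∮_C F · dr = -576π.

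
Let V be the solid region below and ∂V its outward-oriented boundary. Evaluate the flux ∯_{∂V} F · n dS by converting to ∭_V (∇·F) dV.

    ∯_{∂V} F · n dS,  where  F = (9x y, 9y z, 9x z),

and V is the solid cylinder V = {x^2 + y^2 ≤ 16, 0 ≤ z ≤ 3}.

By the divergence theorem,

    ∯_{∂V} F · n dS = ∭_V (∇ · F) dV.

Compute the divergence:
    ∇ · F = ∂F_x/∂x + ∂F_y/∂y + ∂F_z/∂z = 9y + 9z + 9x = 9x + 9y + 9z.

In cylindrical coordinates, x = r cos(θ), y = r sin(θ), z = z, dV = r dr dθ dz, with 0 ≤ r ≤ 4, 0 ≤ θ ≤ 2π, 0 ≤ z ≤ 3.

The integrand, after substitution and multiplying by the volume element, becomes (9sqrt(2)r sin(θ + π/4) + 9z) · r, so

    ∭_V (∇·F) dV = ∫_0^{2π} ∫_0^{4} ∫_0^{3} (9sqrt(2)r sin(θ + π/4) + 9z) · r dz dr dθ.

Inner (z from 0 to 3): 27r (2sqrt(2)r sin(θ + π/4) + 3)/2.
Middle (r from 0 to 4): 576sqrt(2)sin(θ + π/4) + 324.
Outer (θ from 0 to 2π): 648π.

Therefore ∯_{∂V} F · n dS = 648π.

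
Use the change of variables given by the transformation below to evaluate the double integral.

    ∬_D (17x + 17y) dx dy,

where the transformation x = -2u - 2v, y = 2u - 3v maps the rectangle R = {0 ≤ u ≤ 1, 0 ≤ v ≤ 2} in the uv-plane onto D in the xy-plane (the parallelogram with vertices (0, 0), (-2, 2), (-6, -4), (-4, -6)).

Compute the Jacobian determinant of (x, y) with respect to (u, v):

    ∂(x,y)/∂(u,v) = | -2  -2 | = (-2)(-3) - (-2)(2) = 10.
                   | 2  -3 |

Its absolute value is |J| = 10 (the area scaling factor).

Substituting x = -2u - 2v, y = 2u - 3v into the integrand,

    17x + 17y → -85v,

so the integral becomes

    ∬_R (-85v) · |J| du dv = ∫_0^1 ∫_0^2 (-850v) dv du.

Inner (v): -1700.
Outer (u): -1700.

Therefore ∬_D (17x + 17y) dx dy = -1700.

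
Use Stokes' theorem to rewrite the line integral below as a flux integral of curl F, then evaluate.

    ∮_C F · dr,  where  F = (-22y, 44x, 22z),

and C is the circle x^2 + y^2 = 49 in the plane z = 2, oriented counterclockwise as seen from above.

Let S be the flat disk x^2 + y^2 ≤ 49 in the plane z = 2, with upward unit normal n̂ = ẑ. By Stokes' theorem,

    ∮_C F · dr = ∬_S (∇ × F) · n̂ dS = ∬_D (curl F)_z dA,

where D is the disk x^2 + y^2 ≤ 49.

Compute the curl of F = (-22y, 44x, 22z):
    (∇ × F)_x = ∂F_z/∂y - ∂F_y/∂z = 0,
    (∇ × F)_y = ∂F_x/∂z - ∂F_z/∂x = 0,
    (∇ × F)_z = ∂F_y/∂x - ∂F_x/∂y = 66.

On z = 2, (curl F)_z = 66.

Convert to polar (x = r cos θ, y = r sin θ, dA = r dr dθ); the integrand becomes 66, so

    ∬_D (curl F)_z dA = ∫_0^{2π} ∫_0^{7} (66) · r dr dθ.

Inner (r from 0 to 7): 1617.
Outer (θ from 0 to 2π): 3234π.

Therefore ∮_C F · dr = 3234π.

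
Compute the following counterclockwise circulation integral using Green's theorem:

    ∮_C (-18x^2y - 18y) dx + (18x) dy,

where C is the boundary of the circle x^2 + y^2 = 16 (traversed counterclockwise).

Green's theorem converts the closed line integral into a double integral over the enclosed region D:

    ∮_C P dx + Q dy = ∬_D (∂Q/∂x - ∂P/∂y) dA.

Here P = -18x^2y - 18y, Q = 18x, so

    ∂Q/∂x = 18,    ∂P/∂y = -18x^2 - 18,
    ∂Q/∂x - ∂P/∂y = 18x^2 + 36.

D is the region x^2 + y^2 ≤ 16. Evaluating the double integral:

In polar coordinates (x = r cos θ, y = r sin θ, dA = r dr dθ) the integrand becomes 18r^2cos(θ)^2 + 36, so

    ∬_D (18x^2 + 36) dA = ∫_0^{2π} ∫_0^{4} (18r^2cos(θ)^2 + 36) · r dr dθ.

Inner (r from 0 to 4): 1152cos(θ)^2 + 288.
Outer (θ from 0 to 2π): 1728π.

Therefore ∮_C P dx + Q dy = 1728π.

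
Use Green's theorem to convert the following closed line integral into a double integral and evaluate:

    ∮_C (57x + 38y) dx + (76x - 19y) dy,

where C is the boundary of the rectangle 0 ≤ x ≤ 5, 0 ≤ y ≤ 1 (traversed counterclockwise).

Green's theorem converts the closed line integral into a double integral over the enclosed region D:

    ∮_C P dx + Q dy = ∬_D (∂Q/∂x - ∂P/∂y) dA.

Here P = 57x + 38y, Q = 76x - 19y, so

    ∂Q/∂x = 76,    ∂P/∂y = 38,
    ∂Q/∂x - ∂P/∂y = 38.

D is the region 0 ≤ x ≤ 5, 0 ≤ y ≤ 1. Evaluating the double integral:

    ∬_D (38) dA = ∫_0^{5} ∫_0^{1} (38) dy dx.

Inner (y from 0 to 1): 38.
Outer (x from 0 to 5): 190.

Therefore ∮_C P dx + Q dy = 190.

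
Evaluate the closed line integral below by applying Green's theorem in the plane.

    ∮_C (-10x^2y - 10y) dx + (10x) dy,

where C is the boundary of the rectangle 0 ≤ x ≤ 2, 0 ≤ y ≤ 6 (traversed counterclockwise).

Green's theorem converts the closed line integral into a double integral over the enclosed region D:

    ∮_C P dx + Q dy = ∬_D (∂Q/∂x - ∂P/∂y) dA.

Here P = -10x^2y - 10y, Q = 10x, so

    ∂Q/∂x = 10,    ∂P/∂y = -10x^2 - 10,
    ∂Q/∂x - ∂P/∂y = 10x^2 + 20.

D is the region 0 ≤ x ≤ 2, 0 ≤ y ≤ 6. Evaluating the double integral:

    ∬_D (10x^2 + 20) dA = ∫_0^{2} ∫_0^{6} (10x^2 + 20) dy dx.

Inner (y from 0 to 6): 60x^2 + 120.
Outer (x from 0 to 2): 400.

Therefore ∮_C P dx + Q dy = 400.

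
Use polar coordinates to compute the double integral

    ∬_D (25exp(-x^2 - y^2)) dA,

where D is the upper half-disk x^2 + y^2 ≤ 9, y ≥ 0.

The region D is 0 ≤ r ≤ 3, 0 ≤ θ ≤ π in polar coordinates, where x = r cos(θ), y = r sin(θ), and dA = r dr dθ.

Under the substitution, the integrand becomes 25exp(-r^2), so

    ∬_D (25exp(-x^2 - y^2)) dA = ∫_{0}^{π} ∫_{0}^{3} (25exp(-r^2)) · r dr dθ.

Inner integral (in r): ∫_{0}^{3} (25exp(-r^2)) · r dr = 25/2 - 25exp(-9)/2.

Outer integral (in θ): ∫_{0}^{π} (25/2 - 25exp(-9)/2) dθ = -25π (1 - exp(9))exp(-9)/2.

Therefore ∬_D (25exp(-x^2 - y^2)) dA = -25π (1 - exp(9))exp(-9)/2.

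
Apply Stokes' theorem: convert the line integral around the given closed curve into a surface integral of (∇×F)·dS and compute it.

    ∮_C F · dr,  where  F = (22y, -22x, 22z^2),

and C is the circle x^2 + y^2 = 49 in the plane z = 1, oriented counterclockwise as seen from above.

Let S be the flat disk x^2 + y^2 ≤ 49 in the plane z = 1, with upward unit normal n̂ = ẑ. By Stokes' theorem,

    ∮_C F · dr = ∬_S (∇ × F) · n̂ dS = ∬_D (curl F)_z dA,

where D is the disk x^2 + y^2 ≤ 49.

Compute the curl of F = (22y, -22x, 22z^2):
    (∇ × F)_x = ∂F_z/∂y - ∂F_y/∂z = 0,
    (∇ × F)_y = ∂F_x/∂z - ∂F_z/∂x = 0,
    (∇ × F)_z = ∂F_y/∂x - ∂F_x/∂y = -44.

On z = 1, (curl F)_z = -44.

Convert to polar (x = r cos θ, y = r sin θ, dA = r dr dθ); the integrand becomes -44, so

    ∬_D (curl F)_z dA = ∫_0^{2π} ∫_0^{7} (-44) · r dr dθ.

Inner (r from 0 to 7): -1078.
Outer (θ from 0 to 2π): -2156π.

Therefore ∮_C F · dr = -2156π.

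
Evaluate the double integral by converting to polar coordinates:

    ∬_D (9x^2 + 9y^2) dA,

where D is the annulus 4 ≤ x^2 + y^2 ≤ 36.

The region D is 2 ≤ r ≤ 6, 0 ≤ θ ≤ 2π in polar coordinates, where x = r cos(θ), y = r sin(θ), and dA = r dr dθ.

Under the substitution, the integrand becomes 9r^2, so

    ∬_D (9x^2 + 9y^2) dA = ∫_{0}^{2π} ∫_{2}^{6} (9r^2) · r dr dθ.

Inner integral (in r): ∫_{2}^{6} (9r^2) · r dr = 2880.

Outer integral (in θ): ∫_{0}^{2π} (2880) dθ = 5760π.

Therefore ∬_D (9x^2 + 9y^2) dA = 5760π.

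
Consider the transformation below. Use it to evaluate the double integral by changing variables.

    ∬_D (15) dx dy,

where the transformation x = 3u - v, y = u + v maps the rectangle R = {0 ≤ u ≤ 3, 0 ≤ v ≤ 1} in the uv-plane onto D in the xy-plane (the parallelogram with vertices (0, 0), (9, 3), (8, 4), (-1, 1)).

Compute the Jacobian determinant of (x, y) with respect to (u, v):

    ∂(x,y)/∂(u,v) = | 3  -1 | = (3)(1) - (-1)(1) = 4.
                   | 1  1 |

Its absolute value is |J| = 4 (the area scaling factor).

Substituting x = 3u - v, y = u + v into the integrand,

    15 → 15,

so the integral becomes

    ∬_R (15) · |J| du dv = ∫_0^3 ∫_0^1 (60) dv du.

Inner (v): 60.
Outer (u): 180.

Therefore ∬_D (15) dx dy = 180.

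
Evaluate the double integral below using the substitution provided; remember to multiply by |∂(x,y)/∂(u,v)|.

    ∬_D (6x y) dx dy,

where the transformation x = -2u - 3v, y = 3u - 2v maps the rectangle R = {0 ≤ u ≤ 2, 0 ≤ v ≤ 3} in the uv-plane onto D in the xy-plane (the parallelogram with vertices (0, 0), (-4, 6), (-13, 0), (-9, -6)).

Compute the Jacobian determinant of (x, y) with respect to (u, v):

    ∂(x,y)/∂(u,v) = | -2  -3 | = (-2)(-2) - (-3)(3) = 13.
                   | 3  -2 |

Its absolute value is |J| = 13 (the area scaling factor).

Substituting x = -2u - 3v, y = 3u - 2v into the integrand,

    6x y → -36u^2 - 30u v + 36v^2,

so the integral becomes

    ∬_R (-36u^2 - 30u v + 36v^2) · |J| du dv = ∫_0^2 ∫_0^3 (-468u^2 - 390u v + 468v^2) dv du.

Inner (v): -1404u^2 - 1755u + 4212.
Outer (u): 1170.

Therefore ∬_D (6x y) dx dy = 1170.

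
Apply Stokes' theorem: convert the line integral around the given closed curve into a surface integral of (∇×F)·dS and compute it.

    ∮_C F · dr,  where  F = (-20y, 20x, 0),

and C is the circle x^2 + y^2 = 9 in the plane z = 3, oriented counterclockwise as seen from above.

Let S be the flat disk x^2 + y^2 ≤ 9 in the plane z = 3, with upward unit normal n̂ = ẑ. By Stokes' theorem,

    ∮_C F · dr = ∬_S (∇ × F) · n̂ dS = ∬_D (curl F)_z dA,

where D is the disk x^2 + y^2 ≤ 9.

Compute the curl of F = (-20y, 20x, 0):
    (∇ × F)_x = ∂F_z/∂y - ∂F_y/∂z = 0,
    (∇ × F)_y = ∂F_x/∂z - ∂F_z/∂x = 0,
    (∇ × F)_z = ∂F_y/∂x - ∂F_x/∂y = 40.

On z = 3, (curl F)_z = 40.

Convert to polar (x = r cos θ, y = r sin θ, dA = r dr dθ); the integrand becomes 40, so

    ∬_D (curl F)_z dA = ∫_0^{2π} ∫_0^{3} (40) · r dr dθ.

Inner (r from 0 to 3): 180.
Outer (θ from 0 to 2π): 360π.

Therefore ∮_C F · dr = 360π.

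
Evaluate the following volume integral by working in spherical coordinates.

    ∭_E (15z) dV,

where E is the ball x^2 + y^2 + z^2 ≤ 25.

In spherical coordinates, x = ρ sin(φ) cos(θ), y = ρ sin(φ) sin(θ), z = ρ cos(φ), and dV = ρ^2 sin(φ) dρ dφ dθ.

The integrand becomes 15ρ cos(φ), so

    ∭_E (15z) dV = ∫_{0}^{2π} ∫_{0}^{π} ∫_{0}^{5} (15ρ cos(φ)) · ρ^2 sin(φ) dρ dφ dθ.

Inner (ρ): 9375sin(2φ)/8.
Middle (φ): 0.
Outer (θ): 0.

Therefore the triple integral equals 0.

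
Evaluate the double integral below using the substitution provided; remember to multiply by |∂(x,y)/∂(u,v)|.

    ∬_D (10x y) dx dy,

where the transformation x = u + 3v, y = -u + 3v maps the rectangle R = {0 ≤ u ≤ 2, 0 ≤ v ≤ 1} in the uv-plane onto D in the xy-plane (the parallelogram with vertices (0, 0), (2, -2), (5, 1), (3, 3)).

Compute the Jacobian determinant of (x, y) with respect to (u, v):

    ∂(x,y)/∂(u,v) = | 1  3 | = (1)(3) - (3)(-1) = 6.
                   | -1  3 |

Its absolute value is |J| = 6 (the area scaling factor).

Substituting x = u + 3v, y = -u + 3v into the integrand,

    10x y → -10u^2 + 90v^2,

so the integral becomes

    ∬_R (-10u^2 + 90v^2) · |J| du dv = ∫_0^2 ∫_0^1 (-60u^2 + 540v^2) dv du.

Inner (v): 180 - 60u^2.
Outer (u): 200.

Therefore ∬_D (10x y) dx dy = 200.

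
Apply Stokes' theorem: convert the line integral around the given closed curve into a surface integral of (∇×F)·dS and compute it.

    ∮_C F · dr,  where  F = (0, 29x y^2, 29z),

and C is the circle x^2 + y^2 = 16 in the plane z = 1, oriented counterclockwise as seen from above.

Let S be the flat disk x^2 + y^2 ≤ 16 in the plane z = 1, with upward unit normal n̂ = ẑ. By Stokes' theorem,

    ∮_C F · dr = ∬_S (∇ × F) · n̂ dS = ∬_D (curl F)_z dA,

where D is the disk x^2 + y^2 ≤ 16.

Compute the curl of F = (0, 29x y^2, 29z):
    (∇ × F)_x = ∂F_z/∂y - ∂F_y/∂z = 0,
    (∇ × F)_y = ∂F_x/∂z - ∂F_z/∂x = 0,
    (∇ × F)_z = ∂F_y/∂x - ∂F_x/∂y = 29y^2.

On z = 1, (curl F)_z = 29y^2.

Convert to polar (x = r cos θ, y = r sin θ, dA = r dr dθ); the integrand becomes 29r^2sin(θ)^2, so

    ∬_D (curl F)_z dA = ∫_0^{2π} ∫_0^{4} (29r^2sin(θ)^2) · r dr dθ.

Inner (r from 0 to 4): 1856sin(θ)^2.
Outer (θ from 0 to 2π): 1856π.

Therefore ∮_C F · dr = 1856π.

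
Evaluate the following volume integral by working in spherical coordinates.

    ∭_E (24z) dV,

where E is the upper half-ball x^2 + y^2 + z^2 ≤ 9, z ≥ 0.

In spherical coordinates, x = ρ sin(φ) cos(θ), y = ρ sin(φ) sin(θ), z = ρ cos(φ), and dV = ρ^2 sin(φ) dρ dφ dθ.

The integrand becomes 24ρ cos(φ), so

    ∭_E (24z) dV = ∫_{0}^{2π} ∫_{0}^{π/2} ∫_{0}^{3} (24ρ cos(φ)) · ρ^2 sin(φ) dρ dφ dθ.

Inner (ρ): 243sin(2φ).
Middle (φ): 243.
Outer (θ): 486π.

Therefore the triple integral equals 486π.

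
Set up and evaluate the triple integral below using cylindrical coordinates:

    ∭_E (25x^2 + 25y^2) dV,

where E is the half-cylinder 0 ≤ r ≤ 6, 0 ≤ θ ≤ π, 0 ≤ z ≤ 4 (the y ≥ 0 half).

In cylindrical coordinates, x = r cos(θ), y = r sin(θ), z = z, and dV = r dr dθ dz.

The integrand becomes 25r^2, so

    ∭_E (25x^2 + 25y^2) dV = ∫_{0}^{π} ∫_{0}^{6} ∫_{0}^{4} (25r^2) · r dz dr dθ.

Inner (z): 100r^3.
Middle (r from 0 to 6): 32400.
Outer (θ): 32400π.

Therefore the triple integral equals 32400π.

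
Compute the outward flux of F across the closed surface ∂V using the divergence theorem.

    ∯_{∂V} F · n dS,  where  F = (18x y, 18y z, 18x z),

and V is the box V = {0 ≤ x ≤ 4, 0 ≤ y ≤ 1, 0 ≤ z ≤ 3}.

By the divergence theorem,

    ∯_{∂V} F · n dS = ∭_V (∇ · F) dV.

Compute the divergence:
    ∇ · F = ∂F_x/∂x + ∂F_y/∂y + ∂F_z/∂z = 18y + 18z + 18x = 18x + 18y + 18z.

V is a rectangular box, so dV = dx dy dz with 0 ≤ x ≤ 4, 0 ≤ y ≤ 1, 0 ≤ z ≤ 3.

Integrate (18x + 18y + 18z) over V as an iterated integral:

    ∭_V (∇·F) dV = ∫_0^{4} ∫_0^{1} ∫_0^{3} (18x + 18y + 18z) dz dy dx.

Inner (z from 0 to 3): 54x + 54y + 81.
Middle (y from 0 to 1): 54x + 108.
Outer (x from 0 to 4): 864.

Therefore ∯_{∂V} F · n dS = 864.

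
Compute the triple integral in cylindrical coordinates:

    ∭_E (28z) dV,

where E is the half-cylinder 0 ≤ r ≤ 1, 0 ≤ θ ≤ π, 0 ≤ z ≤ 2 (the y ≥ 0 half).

In cylindrical coordinates, x = r cos(θ), y = r sin(θ), z = z, and dV = r dr dθ dz.

The integrand becomes 28z, so

    ∭_E (28z) dV = ∫_{0}^{π} ∫_{0}^{1} ∫_{0}^{2} (28z) · r dz dr dθ.

Inner (z): 56r.
Middle (r from 0 to 1): 28.
Outer (θ): 28π.

Therefore the triple integral equals 28π.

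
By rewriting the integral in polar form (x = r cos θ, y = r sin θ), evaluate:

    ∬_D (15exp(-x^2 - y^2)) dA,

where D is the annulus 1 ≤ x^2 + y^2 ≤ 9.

The region D is 1 ≤ r ≤ 3, 0 ≤ θ ≤ 2π in polar coordinates, where x = r cos(θ), y = r sin(θ), and dA = r dr dθ.

Under the substitution, the integrand becomes 15exp(-r^2), so

    ∬_D (15exp(-x^2 - y^2)) dA = ∫_{0}^{2π} ∫_{1}^{3} (15exp(-r^2)) · r dr dθ.

Inner integral (in r): ∫_{1}^{3} (15exp(-r^2)) · r dr = -(15 - 15exp(8))exp(-9)/2.

Outer integral (in θ): ∫_{0}^{2π} (-(15 - 15exp(8))exp(-9)/2) dθ = -15π (1 - exp(8))exp(-9).

Therefore ∬_D (15exp(-x^2 - y^2)) dA = -15π (1 - exp(8))exp(-9).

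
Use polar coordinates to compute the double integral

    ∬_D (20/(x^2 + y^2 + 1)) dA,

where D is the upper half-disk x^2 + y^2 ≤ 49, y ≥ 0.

The region D is 0 ≤ r ≤ 7, 0 ≤ θ ≤ π in polar coordinates, where x = r cos(θ), y = r sin(θ), and dA = r dr dθ.

Under the substitution, the integrand becomes 20/(r^2 + 1), so

    ∬_D (20/(x^2 + y^2 + 1)) dA = ∫_{0}^{π} ∫_{0}^{7} (20/(r^2 + 1)) · r dr dθ.

Inner integral (in r): ∫_{0}^{7} (20/(r^2 + 1)) · r dr = log(97656250000000000).

Outer integral (in θ): ∫_{0}^{π} (log(97656250000000000)) dθ = log(97656250000000000^π).

Therefore ∬_D (20/(x^2 + y^2 + 1)) dA = log(97656250000000000^π).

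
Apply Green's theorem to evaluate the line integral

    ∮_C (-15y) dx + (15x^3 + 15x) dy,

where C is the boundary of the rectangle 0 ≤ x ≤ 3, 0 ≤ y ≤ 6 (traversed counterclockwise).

Green's theorem converts the closed line integral into a double integral over the enclosed region D:

    ∮_C P dx + Q dy = ∬_D (∂Q/∂x - ∂P/∂y) dA.

Here P = -15y, Q = 15x^3 + 15x, so

    ∂Q/∂x = 45x^2 + 15,    ∂P/∂y = -15,
    ∂Q/∂x - ∂P/∂y = 45x^2 + 30.

D is the region 0 ≤ x ≤ 3, 0 ≤ y ≤ 6. Evaluating the double integral:

    ∬_D (45x^2 + 30) dA = ∫_0^{3} ∫_0^{6} (45x^2 + 30) dy dx.

Inner (y from 0 to 6): 270x^2 + 180.
Outer (x from 0 to 3): 2970.

Therefore ∮_C P dx + Q dy = 2970.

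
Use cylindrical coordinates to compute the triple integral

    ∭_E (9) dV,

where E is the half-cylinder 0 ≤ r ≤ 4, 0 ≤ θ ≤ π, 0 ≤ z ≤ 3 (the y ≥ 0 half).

In cylindrical coordinates, x = r cos(θ), y = r sin(θ), z = z, and dV = r dr dθ dz.

The integrand becomes 9, so

    ∭_E (9) dV = ∫_{0}^{π} ∫_{0}^{4} ∫_{0}^{3} (9) · r dz dr dθ.

Inner (z): 27r.
Middle (r from 0 to 4): 216.
Outer (θ): 216π.

Therefore the triple integral equals 216π.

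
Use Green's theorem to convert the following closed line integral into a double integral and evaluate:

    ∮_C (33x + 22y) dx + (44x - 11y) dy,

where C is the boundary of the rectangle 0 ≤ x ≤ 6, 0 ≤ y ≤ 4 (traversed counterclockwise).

Green's theorem converts the closed line integral into a double integral over the enclosed region D:

    ∮_C P dx + Q dy = ∬_D (∂Q/∂x - ∂P/∂y) dA.

Here P = 33x + 22y, Q = 44x - 11y, so

    ∂Q/∂x = 44,    ∂P/∂y = 22,
    ∂Q/∂x - ∂P/∂y = 22.

D is the region 0 ≤ x ≤ 6, 0 ≤ y ≤ 4. Evaluating the double integral:

    ∬_D (22) dA = ∫_0^{6} ∫_0^{4} (22) dy dx.

Inner (y from 0 to 4): 88.
Outer (x from 0 to 6): 528.

Therefore ∮_C P dx + Q dy = 528.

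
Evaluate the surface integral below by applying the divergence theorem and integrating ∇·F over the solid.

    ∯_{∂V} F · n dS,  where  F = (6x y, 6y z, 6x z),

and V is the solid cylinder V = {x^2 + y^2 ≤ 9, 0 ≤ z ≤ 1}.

By the divergence theorem,

    ∯_{∂V} F · n dS = ∭_V (∇ · F) dV.

Compute the divergence:
    ∇ · F = ∂F_x/∂x + ∂F_y/∂y + ∂F_z/∂z = 6y + 6z + 6x = 6x + 6y + 6z.

In cylindrical coordinates, x = r cos(θ), y = r sin(θ), z = z, dV = r dr dθ dz, with 0 ≤ r ≤ 3, 0 ≤ θ ≤ 2π, 0 ≤ z ≤ 1.

The integrand, after substitution and multiplying by the volume element, becomes (6sqrt(2)r sin(θ + π/4) + 6z) · r, so

    ∭_V (∇·F) dV = ∫_0^{2π} ∫_0^{3} ∫_0^{1} (6sqrt(2)r sin(θ + π/4) + 6z) · r dz dr dθ.

Inner (z from 0 to 1): 3r (2sqrt(2)r sin(θ + π/4) + 1).
Middle (r from 0 to 3): 54sqrt(2)sin(θ + π/4) + 27/2.
Outer (θ from 0 to 2π): 27π.

Therefore ∯_{∂V} F · n dS = 27π.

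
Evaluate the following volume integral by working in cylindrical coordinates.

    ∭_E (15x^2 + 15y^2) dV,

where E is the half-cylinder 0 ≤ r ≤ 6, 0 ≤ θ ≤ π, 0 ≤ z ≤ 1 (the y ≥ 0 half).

In cylindrical coordinates, x = r cos(θ), y = r sin(θ), z = z, and dV = r dr dθ dz.

The integrand becomes 15r^2, so

    ∭_E (15x^2 + 15y^2) dV = ∫_{0}^{π} ∫_{0}^{6} ∫_{0}^{1} (15r^2) · r dz dr dθ.

Inner (z): 15r^3.
Middle (r from 0 to 6): 4860.
Outer (θ): 4860π.

Therefore the triple integral equals 4860π.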